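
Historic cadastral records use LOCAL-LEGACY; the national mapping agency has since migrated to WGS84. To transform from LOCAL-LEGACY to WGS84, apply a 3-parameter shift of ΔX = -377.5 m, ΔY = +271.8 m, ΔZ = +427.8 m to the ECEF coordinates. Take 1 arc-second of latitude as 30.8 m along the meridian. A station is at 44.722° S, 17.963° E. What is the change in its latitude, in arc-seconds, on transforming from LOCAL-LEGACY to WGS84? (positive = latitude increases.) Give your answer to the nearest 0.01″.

sin φ = -0.703668, cos φ = 0.710529, sin λ = 0.308403, cos λ = 0.951256.
North component: ΔN = −sin φ cos λ·ΔX − sin φ sin λ·ΔY + cos φ·ΔZ = −(-0.703668)(0.951256)(-377.5) − (-0.703668)(0.308403)(271.8) + (0.710529)(427.8) = 110.26 m.
1° of latitude spans 3600 × 30.80 = 110880 m, so Δφ = 110.26 / 110880 × 3600 = 3.580″.

Δφ = 3.58″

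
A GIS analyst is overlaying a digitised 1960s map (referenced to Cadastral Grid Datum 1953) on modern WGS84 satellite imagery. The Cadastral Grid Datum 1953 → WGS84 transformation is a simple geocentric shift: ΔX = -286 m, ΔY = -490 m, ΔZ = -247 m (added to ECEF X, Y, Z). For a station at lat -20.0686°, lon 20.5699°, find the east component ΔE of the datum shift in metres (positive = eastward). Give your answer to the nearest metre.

The local east axis at (φ, λ) is (−sin λ, cos λ, 0), so ΔE = −sin(20.5699°)·(-286) + cos(20.5699°)·(-490) = -358.27 m.

ΔE = -358 m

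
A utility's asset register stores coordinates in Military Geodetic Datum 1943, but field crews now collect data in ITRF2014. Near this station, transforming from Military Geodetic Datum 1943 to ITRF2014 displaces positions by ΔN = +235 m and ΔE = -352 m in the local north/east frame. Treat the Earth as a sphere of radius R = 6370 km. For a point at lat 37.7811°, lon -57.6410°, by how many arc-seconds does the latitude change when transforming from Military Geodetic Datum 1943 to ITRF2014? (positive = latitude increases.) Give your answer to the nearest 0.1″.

On a sphere of radius R, 1 rad of latitude = R, so Δφ = ΔN / R = 235.0 / 6370000 = 3.6892e-05 rad = 7.609″.

Δφ = 7.6″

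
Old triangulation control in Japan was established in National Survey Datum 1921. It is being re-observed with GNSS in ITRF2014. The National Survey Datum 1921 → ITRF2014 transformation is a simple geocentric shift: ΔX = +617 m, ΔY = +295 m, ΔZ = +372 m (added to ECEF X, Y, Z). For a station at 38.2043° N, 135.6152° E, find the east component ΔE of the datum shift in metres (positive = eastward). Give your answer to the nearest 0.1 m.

At φ = 38.2043°, λ = 135.6152°: sin φ = 0.618467, cos φ = 0.785810, sin λ = 0.699474, cos λ = -0.714658.
ΔE = −sin λ·ΔX + cos λ·ΔY = −(0.699474)·(617) + (-0.714658)·(295) = -642.40 m.

ΔE = -642.4 m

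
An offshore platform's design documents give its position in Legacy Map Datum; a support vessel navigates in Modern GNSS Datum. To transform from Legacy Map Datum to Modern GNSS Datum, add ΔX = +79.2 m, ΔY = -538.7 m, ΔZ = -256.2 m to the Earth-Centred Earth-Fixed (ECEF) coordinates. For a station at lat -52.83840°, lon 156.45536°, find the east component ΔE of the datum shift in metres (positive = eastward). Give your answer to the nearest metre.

ΔE = 462 m

The local east axis at (φ, λ) is (−sin λ, cos λ, 0), so ΔE = −sin(156.45536°)·79.2 + cos(156.45536°)·(-538.7) = 462.22 m.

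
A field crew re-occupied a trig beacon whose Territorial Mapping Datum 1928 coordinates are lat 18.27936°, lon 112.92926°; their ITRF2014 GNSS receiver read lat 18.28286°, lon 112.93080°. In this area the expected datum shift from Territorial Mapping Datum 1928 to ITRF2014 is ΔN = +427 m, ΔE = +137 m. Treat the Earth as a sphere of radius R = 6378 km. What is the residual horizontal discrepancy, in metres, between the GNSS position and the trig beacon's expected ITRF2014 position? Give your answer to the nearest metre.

45 m

Observed coordinate differences: Δφ = +0.00350°, Δλ = +0.00154°.
Converting to metres (1° lat = 111317 m, cos φ = 0.949539): observed ΔN = 389.6 m, observed ΔE = 162.8 m.
Subtracting the expected shift leaves a residual of 389.6 − (427) = -37.4 m north and 162.8 − (137) = 25.8 m east.
Residual distance = √((-37.4)² + 25.8²) = 45.4 m.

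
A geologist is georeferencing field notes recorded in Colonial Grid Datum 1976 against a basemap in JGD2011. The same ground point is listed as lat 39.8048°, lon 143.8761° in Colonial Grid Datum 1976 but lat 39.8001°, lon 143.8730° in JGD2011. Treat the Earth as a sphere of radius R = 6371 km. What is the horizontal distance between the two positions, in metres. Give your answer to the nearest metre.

586 m

Δφ = 39.8001° − 39.8048° = -0.0047°; Δλ = 143.8730° − 143.8761° = -0.0031°.
1° along a meridian = πR/180 = 111195 m.
ΔN = Δφ × 111195 = -522.6 m; ΔE = Δλ × 111195 × cos(39.8048°) = -0.0031 × 111195 × 0.768230 = -264.8 m.
Distance = √(ΔE² + ΔN²) = √((-264.8)² + (-522.6)²) = 585.9 m.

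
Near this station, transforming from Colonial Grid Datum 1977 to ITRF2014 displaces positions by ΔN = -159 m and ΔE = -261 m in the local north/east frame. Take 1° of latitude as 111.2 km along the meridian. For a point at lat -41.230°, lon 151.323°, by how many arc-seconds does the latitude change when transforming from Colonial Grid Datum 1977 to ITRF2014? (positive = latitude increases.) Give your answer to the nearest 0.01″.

1° of latitude = 111.2 km, so Δφ = -159.0 / 111200 = -0.0014299° = -5.147″.

Δφ = -5.15″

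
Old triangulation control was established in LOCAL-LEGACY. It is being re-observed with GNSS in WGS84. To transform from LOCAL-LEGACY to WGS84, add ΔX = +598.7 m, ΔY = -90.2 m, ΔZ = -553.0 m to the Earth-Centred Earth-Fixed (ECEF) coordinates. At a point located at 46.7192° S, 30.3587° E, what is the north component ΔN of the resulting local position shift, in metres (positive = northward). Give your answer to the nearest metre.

At φ = -46.7192°, λ = 30.3587°: sin φ = -0.728003, cos φ = 0.685574, sin λ = 0.505412, cos λ = 0.862878.
ΔN = −sin φ cos λ·ΔX − sin φ sin λ·ΔY + cos φ·ΔZ = −(-0.728003)(0.862878)(598.7) − (-0.728003)(0.505412)(-90.2) + (0.685574)(-553.0) = -36.22 m.

ΔN = -36 m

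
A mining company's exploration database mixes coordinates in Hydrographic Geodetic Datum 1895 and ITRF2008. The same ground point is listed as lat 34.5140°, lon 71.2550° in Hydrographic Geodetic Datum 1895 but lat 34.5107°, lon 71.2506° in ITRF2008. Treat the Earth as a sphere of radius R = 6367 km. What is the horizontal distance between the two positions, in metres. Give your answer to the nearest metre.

Δφ = 34.5107° − 34.5140° = -0.0033°; Δλ = 71.2506° − 71.2550° = -0.0044°.
1° along a meridian = πR/180 = 111125 m.
ΔN = Δφ × 111125 = -366.7 m; ΔE = Δλ × 111125 × cos(34.5140°) = -0.0044 × 111125 × 0.823988 = -402.9 m.
Distance = √(ΔE² + ΔN²) = √((-402.9)² + (-366.7)²) = 544.8 m.

545 m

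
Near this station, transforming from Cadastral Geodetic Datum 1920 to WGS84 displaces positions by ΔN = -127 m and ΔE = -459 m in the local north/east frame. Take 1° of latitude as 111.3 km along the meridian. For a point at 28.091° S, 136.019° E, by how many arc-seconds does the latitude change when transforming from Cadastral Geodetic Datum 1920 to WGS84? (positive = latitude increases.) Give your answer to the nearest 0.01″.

1° of latitude = 111.3 km, so Δφ = -127.0 / 111300 = -0.0011411° = -4.108″.

Δφ = -4.11″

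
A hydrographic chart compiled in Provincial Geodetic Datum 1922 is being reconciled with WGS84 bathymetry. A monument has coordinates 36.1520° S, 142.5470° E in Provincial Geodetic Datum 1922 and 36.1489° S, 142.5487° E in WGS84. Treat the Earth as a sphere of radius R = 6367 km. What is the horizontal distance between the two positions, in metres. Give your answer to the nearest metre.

377 m

Δφ = -36.1489° − -36.1520° = +0.0031°; Δλ = 142.5487° − 142.5470° = +0.0017°.
1° along a meridian = πR/180 = 111125 m.
ΔN = Δφ × 111125 = 344.5 m; ΔE = Δλ × 111125 × cos(-36.1520°) = +0.0017 × 111125 × 0.807455 = 152.5 m.
Distance = √(ΔE² + ΔN²) = √(152.5² + 344.5²) = 376.7 m.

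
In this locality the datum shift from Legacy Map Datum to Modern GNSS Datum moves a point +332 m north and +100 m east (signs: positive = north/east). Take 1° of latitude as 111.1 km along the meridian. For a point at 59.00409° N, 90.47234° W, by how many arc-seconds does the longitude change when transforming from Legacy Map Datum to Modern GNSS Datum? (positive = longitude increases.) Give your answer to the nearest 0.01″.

At latitude 59.00409°, cos φ = 0.514977.
1° of longitude at this latitude = 111.1 × cos φ = 57.21 km, so Δλ = 100.0 / 57213.9 = 0.0017478° = 6.292″.

Δλ = 6.29″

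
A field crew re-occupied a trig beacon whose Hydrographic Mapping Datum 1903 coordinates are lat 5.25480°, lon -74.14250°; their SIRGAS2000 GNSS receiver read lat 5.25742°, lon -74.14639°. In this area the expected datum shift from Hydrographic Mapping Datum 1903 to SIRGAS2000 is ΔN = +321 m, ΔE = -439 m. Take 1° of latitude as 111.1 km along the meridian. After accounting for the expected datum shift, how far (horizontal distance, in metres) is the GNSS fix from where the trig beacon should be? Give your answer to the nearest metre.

Observed coordinate differences: Δφ = +0.00262°, Δλ = -0.00389°.
Converting to metres (1° lat = 111100 m, cos φ = 0.995797): observed ΔN = 291.1 m, observed ΔE = -430.4 m.
Subtracting the expected shift leaves a residual of 291.1 − (321) = -29.9 m north and -430.4 − (-439) = 8.6 m east.
Residual distance = √((-29.9)² + 8.6²) = 31.1 m.

31 m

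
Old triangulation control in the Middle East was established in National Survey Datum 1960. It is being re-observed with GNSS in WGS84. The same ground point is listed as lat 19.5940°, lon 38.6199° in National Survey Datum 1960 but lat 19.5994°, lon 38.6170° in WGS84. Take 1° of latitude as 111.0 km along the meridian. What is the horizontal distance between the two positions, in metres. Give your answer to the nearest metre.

Δφ = 19.5994° − 19.5940° = +0.0054°; Δλ = 38.6170° − 38.6199° = -0.0029°.
ΔN = Δφ × 111000 = 599.4 m; ΔE = Δλ × 111000 × cos(19.5940°) = -0.0029 × 111000 × 0.942093 = -303.3 m.
Distance = √(ΔE² + ΔN²) = √((-303.3)² + 599.4²) = 671.7 m.

672 m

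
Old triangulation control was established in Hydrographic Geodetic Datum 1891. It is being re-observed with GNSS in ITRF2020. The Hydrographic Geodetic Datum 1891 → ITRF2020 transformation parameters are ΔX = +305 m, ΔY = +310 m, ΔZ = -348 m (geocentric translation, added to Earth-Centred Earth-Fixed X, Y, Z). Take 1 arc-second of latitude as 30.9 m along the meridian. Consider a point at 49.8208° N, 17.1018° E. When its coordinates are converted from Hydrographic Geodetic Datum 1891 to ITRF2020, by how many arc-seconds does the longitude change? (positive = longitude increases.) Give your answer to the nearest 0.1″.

sin φ = 0.764030, cos φ = 0.645180, sin λ = 0.294070, cos λ = 0.955784.
East component: ΔE = −sin λ·ΔX + cos λ·ΔY = −(0.294070)(305) + (0.955784)(310) = 206.60 m.
1° of latitude spans 3600 × 30.90 = 111240 m; at latitude φ, 1° of longitude spans that × cos φ = 71769.9 m, so Δλ = 206.60 / 71769.9 × 3600 = 10.363″.

Δλ = 10.4″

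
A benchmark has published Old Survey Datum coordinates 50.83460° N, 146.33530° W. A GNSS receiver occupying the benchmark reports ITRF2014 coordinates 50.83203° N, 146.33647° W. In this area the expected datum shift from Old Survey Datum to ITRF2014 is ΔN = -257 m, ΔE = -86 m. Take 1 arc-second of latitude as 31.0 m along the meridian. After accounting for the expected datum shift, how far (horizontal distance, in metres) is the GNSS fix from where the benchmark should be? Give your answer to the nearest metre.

30 m

Observed coordinate differences: Δφ = -0.00257°, Δλ = -0.00117°.
Converting to metres (1° lat = 111600 m, cos φ = 0.631561): observed ΔN = -286.8 m, observed ΔE = -82.5 m.
Subtracting the expected shift leaves a residual of -286.8 − (-257) = -29.8 m north and -82.5 − (-86) = 3.5 m east.
Residual distance = √((-29.8)² + 3.5²) = 30.0 m.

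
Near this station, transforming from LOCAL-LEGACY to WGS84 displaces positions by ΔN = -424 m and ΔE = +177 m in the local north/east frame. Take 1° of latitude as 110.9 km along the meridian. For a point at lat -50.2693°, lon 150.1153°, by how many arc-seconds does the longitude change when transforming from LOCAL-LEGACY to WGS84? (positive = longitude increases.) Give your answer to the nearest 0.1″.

Δλ = 9.0″

At latitude -50.2693°, cos φ = 0.639180.
1° of longitude at this latitude = 110.9 × cos φ = 70.89 km, so Δλ = 177.0 / 70885.1 = 0.0024970° = 8.989″.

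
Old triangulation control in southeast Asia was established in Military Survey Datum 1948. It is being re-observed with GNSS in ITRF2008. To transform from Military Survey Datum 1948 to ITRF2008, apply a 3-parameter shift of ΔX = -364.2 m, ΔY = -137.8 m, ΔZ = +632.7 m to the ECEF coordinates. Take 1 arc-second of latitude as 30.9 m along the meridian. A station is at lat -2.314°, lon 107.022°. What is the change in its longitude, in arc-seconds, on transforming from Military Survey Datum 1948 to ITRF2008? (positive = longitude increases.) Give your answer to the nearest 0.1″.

sin φ = -0.040376, cos φ = 0.999185, sin λ = 0.956192, cos λ = -0.292739.
East component: ΔE = −sin λ·ΔX + cos λ·ΔY = −(0.956192)(-364.2) + (-0.292739)(-137.8) = 388.58 m.
1° of latitude spans 3600 × 30.90 = 111240 m; at latitude φ, 1° of longitude spans that × cos φ = 111149.3 m, so Δλ = 388.58 / 111149.3 × 3600 = 12.586″.

Δλ = 12.6″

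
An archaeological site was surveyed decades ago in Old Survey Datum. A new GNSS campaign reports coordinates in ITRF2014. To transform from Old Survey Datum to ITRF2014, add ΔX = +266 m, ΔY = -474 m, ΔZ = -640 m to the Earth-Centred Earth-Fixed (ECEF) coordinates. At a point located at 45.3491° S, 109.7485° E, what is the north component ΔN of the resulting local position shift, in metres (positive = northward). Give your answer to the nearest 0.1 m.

ΔN = -831.1 m

At φ = -45.3491°, λ = 109.7485°: sin φ = -0.711402, cos φ = 0.702785, sin λ = 0.941185, cos λ = -0.337892.
ΔN = −sin φ cos λ·ΔX − sin φ sin λ·ΔY + cos φ·ΔZ = −(-0.711402)(-0.337892)(266) − (-0.711402)(0.941185)(-474) + (0.702785)(-640) = -831.09 m.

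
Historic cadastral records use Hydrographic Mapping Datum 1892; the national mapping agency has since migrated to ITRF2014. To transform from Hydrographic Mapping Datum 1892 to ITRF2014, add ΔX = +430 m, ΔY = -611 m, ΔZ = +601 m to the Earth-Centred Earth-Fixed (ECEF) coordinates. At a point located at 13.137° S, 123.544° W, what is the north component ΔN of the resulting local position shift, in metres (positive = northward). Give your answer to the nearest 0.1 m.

ΔN = 647.0 m

The local north axis is (−sin φ cos λ, −sin φ sin λ, cos φ), giving ΔN = -54.004 + 115.741 + 585.271 = 647.01 m.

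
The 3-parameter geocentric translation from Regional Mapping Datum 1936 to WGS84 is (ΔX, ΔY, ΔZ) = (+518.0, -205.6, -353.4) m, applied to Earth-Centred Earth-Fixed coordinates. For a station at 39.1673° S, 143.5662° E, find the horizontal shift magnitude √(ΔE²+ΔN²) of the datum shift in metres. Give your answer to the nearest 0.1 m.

The local east axis at (φ, λ) is (−sin λ, cos λ, 0), so ΔE = −sin(143.5662°)·518.0 + cos(143.5662°)·(-205.6) = -142.22 m.
The local north axis is (−sin φ cos λ, −sin φ sin λ, cos φ), giving ΔN = -263.216 − 77.120 − 273.993 = -614.33 m.
Horizontal magnitude = √(ΔE² + ΔN²) = √((-142.22)² + (-614.33)²) = 630.58 m.

630.6 m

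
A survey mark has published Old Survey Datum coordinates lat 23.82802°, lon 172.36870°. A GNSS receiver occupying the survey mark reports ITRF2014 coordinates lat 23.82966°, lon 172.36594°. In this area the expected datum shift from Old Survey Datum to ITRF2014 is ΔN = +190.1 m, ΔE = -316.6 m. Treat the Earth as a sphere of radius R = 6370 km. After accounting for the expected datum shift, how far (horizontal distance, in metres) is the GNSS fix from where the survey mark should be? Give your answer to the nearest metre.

37 m

Observed coordinate differences: Δφ = +0.00164°, Δλ = -0.00276°.
Converting to metres (1° lat = 111177 m, cos φ = 0.914762): observed ΔN = 182.3 m, observed ΔE = -280.7 m.
Subtracting the expected shift leaves a residual of 182.3 − (190.1) = -7.8 m north and -280.7 − (-316.6) = 35.9 m east.
Residual distance = √((-7.8)² + 35.9²) = 36.7 m.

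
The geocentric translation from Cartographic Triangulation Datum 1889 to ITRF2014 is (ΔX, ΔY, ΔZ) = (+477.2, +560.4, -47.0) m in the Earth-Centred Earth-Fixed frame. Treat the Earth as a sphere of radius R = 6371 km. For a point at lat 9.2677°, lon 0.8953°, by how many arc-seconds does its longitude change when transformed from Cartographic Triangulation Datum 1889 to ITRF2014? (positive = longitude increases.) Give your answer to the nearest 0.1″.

Δλ = 18.1″

sin φ = 0.161047, cos φ = 0.986947, sin λ = 0.015625, cos λ = 0.999878.
East component: ΔE = −sin λ·ΔX + cos λ·ΔY = −(0.015625)(477.2) + (0.999878)(560.4) = 552.88 m.
1° of latitude spans πR/180 = 111195 m; at latitude φ, 1° of longitude spans that × cos φ = 109743.5 m, so Δλ = 552.88 / 109743.5 × 3600 = 18.136″.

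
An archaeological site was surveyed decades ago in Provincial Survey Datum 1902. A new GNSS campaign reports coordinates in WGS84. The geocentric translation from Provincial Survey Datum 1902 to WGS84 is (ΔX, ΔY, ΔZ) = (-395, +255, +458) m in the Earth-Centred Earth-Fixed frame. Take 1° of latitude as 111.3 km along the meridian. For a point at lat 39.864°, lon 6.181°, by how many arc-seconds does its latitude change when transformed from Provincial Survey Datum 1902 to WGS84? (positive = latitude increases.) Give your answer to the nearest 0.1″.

Δφ = 18.9″

sin φ = 0.640967, cos φ = 0.767568, sin λ = 0.107670, cos λ = 0.994187.
North component: ΔN = −sin φ cos λ·ΔX − sin φ sin λ·ΔY + cos φ·ΔZ = −(0.640967)(0.994187)(-395) − (0.640967)(0.107670)(255) + (0.767568)(458) = 585.66 m.
1° of latitude spans 111300 m, so Δφ = 585.66 / 111300 × 3600 = 18.943″.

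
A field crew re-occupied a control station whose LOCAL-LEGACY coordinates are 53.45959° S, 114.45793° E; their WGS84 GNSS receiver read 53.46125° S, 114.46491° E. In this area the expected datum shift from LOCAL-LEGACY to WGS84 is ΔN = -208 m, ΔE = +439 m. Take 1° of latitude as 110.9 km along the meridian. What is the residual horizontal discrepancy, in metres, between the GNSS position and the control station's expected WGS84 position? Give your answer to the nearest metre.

Observed coordinate differences: Δφ = -0.00166°, Δλ = +0.00698°.
Converting to metres (1° lat = 110900 m, cos φ = 0.595390): observed ΔN = -184.1 m, observed ΔE = 460.9 m.
Subtracting the expected shift leaves a residual of -184.1 − (-208) = 23.9 m north and 460.9 − (439) = 21.9 m east.
Residual distance = √(23.9² + 21.9²) = 32.4 m.

32 m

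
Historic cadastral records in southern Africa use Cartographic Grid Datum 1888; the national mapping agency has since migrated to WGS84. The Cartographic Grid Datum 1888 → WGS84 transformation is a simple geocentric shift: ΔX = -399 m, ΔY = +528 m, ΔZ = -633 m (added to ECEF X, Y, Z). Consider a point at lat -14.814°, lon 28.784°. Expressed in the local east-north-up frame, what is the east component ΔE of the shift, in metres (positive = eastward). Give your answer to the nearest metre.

ΔE = 655 m

At φ = -14.814°, λ = 28.784°: sin φ = -0.255682, cos φ = 0.966761, sin λ = 0.481509, cos λ = 0.876441.
ΔE = −sin λ·ΔX + cos λ·ΔY = −(0.481509)·(-399) + (0.876441)·(528) = 654.88 m.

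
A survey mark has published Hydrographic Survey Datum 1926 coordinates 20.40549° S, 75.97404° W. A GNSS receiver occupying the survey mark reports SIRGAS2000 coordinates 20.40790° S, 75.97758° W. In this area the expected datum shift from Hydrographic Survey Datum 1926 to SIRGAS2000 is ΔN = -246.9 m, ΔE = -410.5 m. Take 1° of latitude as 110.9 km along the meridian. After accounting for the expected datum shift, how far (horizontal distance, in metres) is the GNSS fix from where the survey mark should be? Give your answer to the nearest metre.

47 m

Observed coordinate differences: Δφ = -0.00241°, Δλ = -0.00354°.
Converting to metres (1° lat = 110900 m, cos φ = 0.937249): observed ΔN = -267.3 m, observed ΔE = -368.0 m.
Subtracting the expected shift leaves a residual of -267.3 − (-246.9) = -20.4 m north and -368.0 − (-410.5) = 42.5 m east.
Residual distance = √((-20.4)² + 42.5²) = 47.2 m.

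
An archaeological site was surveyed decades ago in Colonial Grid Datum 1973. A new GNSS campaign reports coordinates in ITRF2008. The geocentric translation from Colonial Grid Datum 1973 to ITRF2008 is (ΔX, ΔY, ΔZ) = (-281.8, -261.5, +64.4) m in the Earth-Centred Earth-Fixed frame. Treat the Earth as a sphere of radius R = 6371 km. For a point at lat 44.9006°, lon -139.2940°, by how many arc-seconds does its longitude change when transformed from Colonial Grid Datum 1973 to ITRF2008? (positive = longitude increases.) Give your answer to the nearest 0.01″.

Δλ = 0.66″

sin φ = 0.705879, cos φ = 0.708332, sin λ = -0.652178, cos λ = -0.758066.
East component: ΔE = −sin λ·ΔX + cos λ·ΔY = −(-0.652178)(-281.8) + (-0.758066)(-261.5) = 14.45 m.
1° of latitude spans πR/180 = 111195 m; at latitude φ, 1° of longitude spans that × cos φ = 78763.0 m, so Δλ = 14.45 / 78763.0 × 3600 = 0.660″.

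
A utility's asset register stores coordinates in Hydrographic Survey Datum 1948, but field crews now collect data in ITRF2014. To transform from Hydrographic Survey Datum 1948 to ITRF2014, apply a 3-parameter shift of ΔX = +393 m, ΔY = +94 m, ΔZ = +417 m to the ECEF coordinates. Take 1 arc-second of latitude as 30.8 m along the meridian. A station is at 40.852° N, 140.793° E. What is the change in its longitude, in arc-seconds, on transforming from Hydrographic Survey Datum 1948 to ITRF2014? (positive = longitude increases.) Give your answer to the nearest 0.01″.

sin φ = 0.654107, cos φ = 0.756402, sin λ = 0.632124, cos λ = -0.774867.
East component: ΔE = −sin λ·ΔX + cos λ·ΔY = −(0.632124)(393) + (-0.774867)(94) = -321.26 m.
1° of latitude spans 3600 × 30.80 = 110880 m; at latitude φ, 1° of longitude spans that × cos φ = 83869.8 m, so Δλ = -321.26 / 83869.8 × 3600 = -13.790″.

Δλ = -13.79″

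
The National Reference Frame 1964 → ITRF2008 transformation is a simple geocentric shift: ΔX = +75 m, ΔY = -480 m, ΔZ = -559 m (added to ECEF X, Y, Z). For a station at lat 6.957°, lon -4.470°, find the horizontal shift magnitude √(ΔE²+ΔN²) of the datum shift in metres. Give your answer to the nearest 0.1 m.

The local east axis at (φ, λ) is (−sin λ, cos λ, 0), so ΔE = −sin(-4.470°)·75 + cos(-4.470°)·(-480) = -472.69 m.
The local north axis is (−sin φ cos λ, −sin φ sin λ, cos φ), giving ΔN = -9.057 − 4.531 − 554.884 = -568.47 m.
Horizontal magnitude = √(ΔE² + ΔN²) = √((-472.69)² + (-568.47)²) = 739.32 m.

739.3 m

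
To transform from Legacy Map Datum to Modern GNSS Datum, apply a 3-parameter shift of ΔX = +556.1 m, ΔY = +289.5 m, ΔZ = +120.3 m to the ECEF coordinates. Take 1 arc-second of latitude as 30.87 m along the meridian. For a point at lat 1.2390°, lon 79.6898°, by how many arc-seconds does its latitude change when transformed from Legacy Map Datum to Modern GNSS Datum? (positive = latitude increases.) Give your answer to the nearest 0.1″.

sin φ = 0.021623, cos φ = 0.999766, sin λ = 0.983853, cos λ = 0.178977.
North component: ΔN = −sin φ cos λ·ΔX − sin φ sin λ·ΔY + cos φ·ΔZ = −(0.021623)(0.178977)(556.1) − (0.021623)(0.983853)(289.5) + (0.999766)(120.3) = 111.96 m.
1° of latitude spans 3600 × 30.87 = 111132 m, so Δφ = 111.96 / 111132 × 3600 = 3.627″.

Δφ = 3.6″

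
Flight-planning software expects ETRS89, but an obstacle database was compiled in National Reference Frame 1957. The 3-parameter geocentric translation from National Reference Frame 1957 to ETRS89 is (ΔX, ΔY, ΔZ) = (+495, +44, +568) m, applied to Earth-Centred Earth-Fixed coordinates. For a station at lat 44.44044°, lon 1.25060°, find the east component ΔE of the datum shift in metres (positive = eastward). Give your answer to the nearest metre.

ΔE = 33 m

At φ = 44.44044°, λ = 1.25060°: sin φ = 0.700167, cos φ = 0.713979, sin λ = 0.021825, cos λ = 0.999762.
ΔE = −sin λ·ΔX + cos λ·ΔY = −(0.021825)·(495) + (0.999762)·(44) = 33.19 m.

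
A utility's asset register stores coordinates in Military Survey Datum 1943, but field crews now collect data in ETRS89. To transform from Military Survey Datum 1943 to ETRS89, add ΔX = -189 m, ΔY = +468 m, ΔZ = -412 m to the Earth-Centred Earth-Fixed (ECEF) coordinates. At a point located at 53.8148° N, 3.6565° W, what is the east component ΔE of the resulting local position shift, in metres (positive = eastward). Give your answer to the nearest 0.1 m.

ΔE = 455.0 m

At φ = 53.8148°, λ = -3.6565°: sin φ = 0.807113, cos φ = 0.590397, sin λ = -0.063775, cos λ = 0.997964.
ΔE = −sin λ·ΔX + cos λ·ΔY = −(-0.063775)·(-189) + (0.997964)·(468) = 454.99 m.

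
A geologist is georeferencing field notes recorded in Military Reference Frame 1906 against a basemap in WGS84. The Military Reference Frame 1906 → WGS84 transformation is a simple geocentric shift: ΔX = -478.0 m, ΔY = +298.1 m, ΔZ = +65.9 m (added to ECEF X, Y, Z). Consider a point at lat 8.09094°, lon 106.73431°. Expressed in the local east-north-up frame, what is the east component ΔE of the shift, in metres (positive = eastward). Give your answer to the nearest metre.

At φ = 8.09094°, λ = 106.73431°: sin φ = 0.140745, cos φ = 0.990046, sin λ = 0.957650, cos λ = -0.287934.
ΔE = −sin λ·ΔX + cos λ·ΔY = −(0.957650)·(-478.0) + (-0.287934)·(298.1) = 371.92 m.

ΔE = 372 m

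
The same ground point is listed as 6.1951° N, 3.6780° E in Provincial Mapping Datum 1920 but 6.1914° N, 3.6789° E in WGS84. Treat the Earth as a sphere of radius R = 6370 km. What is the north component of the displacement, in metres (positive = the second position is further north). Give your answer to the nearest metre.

ΔN = -411 m

Δφ = 6.1914° − 6.1951° = -0.0037°; Δλ = 3.6789° − 3.6780° = +0.0009°.
1° along a meridian = πR/180 = 111177 m.
ΔN = Δφ × 111177 = -411.4 m; ΔE = Δλ × 111177 × cos(6.1951°) = +0.0009 × 111177 × 0.994160 = 99.5 m.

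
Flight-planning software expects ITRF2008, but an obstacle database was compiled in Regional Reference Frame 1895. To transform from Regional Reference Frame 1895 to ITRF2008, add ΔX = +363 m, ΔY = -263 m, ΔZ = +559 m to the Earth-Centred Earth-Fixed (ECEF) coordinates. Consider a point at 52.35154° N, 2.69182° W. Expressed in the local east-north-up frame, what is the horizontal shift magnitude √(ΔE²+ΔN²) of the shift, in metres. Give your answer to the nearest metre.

At φ = 52.35154°, λ = -2.69182°: sin φ = 0.791773, cos φ = 0.610815, sin λ = -0.046964, cos λ = 0.998897.
ΔE = −sin λ·ΔX + cos λ·ΔY = −(-0.046964)·(363) + (0.998897)·(-263) = -245.66 m.
ΔN = −sin φ cos λ·ΔX − sin φ sin λ·ΔY + cos φ·ΔZ = −(0.791773)(0.998897)(363) − (0.791773)(-0.046964)(-263) + (0.610815)(559) = 44.57 m.
Horizontal magnitude = √(ΔE² + ΔN²) = √((-245.66)² + 44.57²) = 249.67 m.

250 m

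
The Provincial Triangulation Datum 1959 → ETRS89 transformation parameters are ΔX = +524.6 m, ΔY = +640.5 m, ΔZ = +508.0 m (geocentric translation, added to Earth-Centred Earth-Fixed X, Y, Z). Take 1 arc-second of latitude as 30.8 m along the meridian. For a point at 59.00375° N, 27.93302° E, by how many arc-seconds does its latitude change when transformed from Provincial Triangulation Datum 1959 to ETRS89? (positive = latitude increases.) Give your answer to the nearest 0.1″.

Δφ = -12.8″

sin φ = 0.857201, cos φ = 0.514982, sin λ = 0.468439, cos λ = 0.883496.
North component: ΔN = −sin φ cos λ·ΔX − sin φ sin λ·ΔY + cos φ·ΔZ = −(0.857201)(0.883496)(524.6) − (0.857201)(0.468439)(640.5) + (0.514982)(508.0) = -392.88 m.
1° of latitude spans 3600 × 30.80 = 110880 m, so Δφ = -392.88 / 110880 × 3600 = -12.756″.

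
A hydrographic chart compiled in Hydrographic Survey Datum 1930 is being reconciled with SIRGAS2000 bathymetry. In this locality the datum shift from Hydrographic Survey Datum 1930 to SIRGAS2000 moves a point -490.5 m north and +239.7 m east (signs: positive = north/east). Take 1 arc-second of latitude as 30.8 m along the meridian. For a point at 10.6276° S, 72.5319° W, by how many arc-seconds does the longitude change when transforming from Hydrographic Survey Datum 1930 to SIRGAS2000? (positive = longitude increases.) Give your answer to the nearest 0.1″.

At latitude -10.6276°, cos φ = 0.982847.
1″ of longitude at this latitude = 30.80 × cos φ = 30.2717 m, so Δλ = 239.7 / 30.2717 = 7.918″.

Δλ = 7.9″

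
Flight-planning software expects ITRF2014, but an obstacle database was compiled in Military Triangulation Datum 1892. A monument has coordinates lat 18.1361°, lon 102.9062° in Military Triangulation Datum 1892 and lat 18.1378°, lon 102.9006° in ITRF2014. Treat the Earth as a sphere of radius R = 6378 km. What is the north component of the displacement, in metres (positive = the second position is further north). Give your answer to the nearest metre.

Δφ = 18.1378° − 18.1361° = +0.0017°; Δλ = 102.9006° − 102.9062° = -0.0056°.
1° along a meridian = πR/180 = 111317 m.
ΔN = Δφ × 111317 = 189.2 m; ΔE = Δλ × 111317 × cos(18.1361°) = -0.0056 × 111317 × 0.950320 = -592.4 m.

ΔN = 189 m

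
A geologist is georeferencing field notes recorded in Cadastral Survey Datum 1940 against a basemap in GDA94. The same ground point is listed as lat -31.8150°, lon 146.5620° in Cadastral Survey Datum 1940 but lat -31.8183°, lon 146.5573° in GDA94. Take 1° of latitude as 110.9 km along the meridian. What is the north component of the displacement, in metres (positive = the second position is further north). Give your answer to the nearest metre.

ΔN = -366 m

Δφ = -31.8183° − -31.8150° = -0.0033°; Δλ = 146.5573° − 146.5620° = -0.0047°.
ΔN = Δφ × 110900 = -366.0 m; ΔE = Δλ × 110900 × cos(-31.8150°) = -0.0047 × 110900 × 0.849755 = -442.9 m.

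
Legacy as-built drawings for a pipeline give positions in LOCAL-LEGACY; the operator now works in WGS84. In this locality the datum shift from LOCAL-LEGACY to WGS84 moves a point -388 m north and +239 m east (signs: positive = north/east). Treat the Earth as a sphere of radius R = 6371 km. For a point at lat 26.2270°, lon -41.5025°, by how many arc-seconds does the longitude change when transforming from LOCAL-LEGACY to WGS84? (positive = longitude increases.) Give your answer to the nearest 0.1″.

Δλ = 8.6″

At latitude 26.2270°, cos φ = 0.897050.
One radian of longitude at latitude φ spans R cos φ, so Δλ = ΔE / (R cos φ) = 239.0 / (6371000 × 0.897050) = 4.1819e-05 rad = 8.626″.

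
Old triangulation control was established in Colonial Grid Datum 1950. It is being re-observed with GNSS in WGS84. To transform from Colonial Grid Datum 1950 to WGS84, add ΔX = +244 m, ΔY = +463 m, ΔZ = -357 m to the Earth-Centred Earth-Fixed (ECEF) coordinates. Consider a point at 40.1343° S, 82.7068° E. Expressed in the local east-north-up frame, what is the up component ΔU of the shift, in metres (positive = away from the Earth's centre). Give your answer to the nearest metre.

The local up (radial) axis is (cos φ cos λ, cos φ sin λ, sin φ), giving ΔU = 23.682 + 351.116 + 230.116 = 604.91 m.

ΔU = 605 m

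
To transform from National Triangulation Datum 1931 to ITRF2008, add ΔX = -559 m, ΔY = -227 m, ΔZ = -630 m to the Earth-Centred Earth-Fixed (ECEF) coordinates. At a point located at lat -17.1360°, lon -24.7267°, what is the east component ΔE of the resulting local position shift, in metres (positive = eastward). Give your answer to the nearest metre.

ΔE = -440 m

The local east axis at (φ, λ) is (−sin λ, cos λ, 0), so ΔE = −sin(-24.7267°)·(-559) + cos(-24.7267°)·(-227) = -440.01 m.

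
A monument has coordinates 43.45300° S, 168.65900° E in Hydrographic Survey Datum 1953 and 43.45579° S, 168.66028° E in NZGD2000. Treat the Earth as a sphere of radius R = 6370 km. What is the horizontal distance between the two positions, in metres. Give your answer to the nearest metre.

327 m

Δφ = -43.45579° − -43.45300° = -0.00279°; Δλ = 168.66028° − 168.65900° = +0.00128°.
1° along a meridian = πR/180 = 111177 m.
ΔN = Δφ × 111177 = -310.2 m; ΔE = Δλ × 111177 × cos(-43.45300°) = +0.00128 × 111177 × 0.725939 = 103.3 m.
Distance = √(ΔE² + ΔN²) = √(103.3² + (-310.2)²) = 326.9 m.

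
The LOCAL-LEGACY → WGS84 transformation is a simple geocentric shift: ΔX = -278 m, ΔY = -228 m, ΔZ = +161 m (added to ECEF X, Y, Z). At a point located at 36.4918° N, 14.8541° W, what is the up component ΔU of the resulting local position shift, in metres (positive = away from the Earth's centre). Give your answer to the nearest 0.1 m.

ΔU = -73.3 m

The local up (radial) axis is (cos φ cos λ, cos φ sin λ, sin φ), giving ΔU = -216.027 + 46.990 + 95.748 = -73.29 m.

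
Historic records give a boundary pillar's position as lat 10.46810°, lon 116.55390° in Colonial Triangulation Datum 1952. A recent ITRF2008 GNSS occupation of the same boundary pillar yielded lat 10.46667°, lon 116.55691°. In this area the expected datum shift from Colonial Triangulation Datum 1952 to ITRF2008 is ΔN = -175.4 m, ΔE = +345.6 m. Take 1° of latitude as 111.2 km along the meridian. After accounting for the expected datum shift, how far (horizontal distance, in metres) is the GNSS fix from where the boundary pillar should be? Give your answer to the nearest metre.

Observed coordinate differences: Δφ = -0.00143°, Δλ = +0.00301°.
Converting to metres (1° lat = 111200 m, cos φ = 0.983356): observed ΔN = -159.0 m, observed ΔE = 329.1 m.
Subtracting the expected shift leaves a residual of -159.0 − (-175.4) = 16.4 m north and 329.1 − (345.6) = -16.5 m east.
Residual distance = √(16.4² + (-16.5)²) = 23.2 m.

23 m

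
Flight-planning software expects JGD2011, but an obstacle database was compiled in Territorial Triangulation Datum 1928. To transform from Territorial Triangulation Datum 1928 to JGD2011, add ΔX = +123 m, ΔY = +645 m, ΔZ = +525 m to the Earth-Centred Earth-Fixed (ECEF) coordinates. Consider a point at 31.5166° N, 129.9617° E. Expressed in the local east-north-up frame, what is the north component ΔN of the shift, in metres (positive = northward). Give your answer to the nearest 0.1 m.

ΔN = 230.4 m

The local north axis is (−sin φ cos λ, −sin φ sin λ, cos φ), giving ΔN = 41.297 − 258.433 + 447.557 = 230.42 m.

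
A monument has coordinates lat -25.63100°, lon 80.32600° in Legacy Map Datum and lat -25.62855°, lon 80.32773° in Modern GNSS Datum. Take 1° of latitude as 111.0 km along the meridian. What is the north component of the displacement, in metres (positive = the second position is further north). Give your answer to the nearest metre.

ΔN = 272 m

Δφ = -25.62855° − -25.63100° = +0.00245°; Δλ = 80.32773° − 80.32600° = +0.00173°.
ΔN = Δφ × 111000 = 271.9 m; ΔE = Δλ × 111000 × cos(-25.63100°) = +0.00173 × 111000 × 0.901599 = 173.1 m.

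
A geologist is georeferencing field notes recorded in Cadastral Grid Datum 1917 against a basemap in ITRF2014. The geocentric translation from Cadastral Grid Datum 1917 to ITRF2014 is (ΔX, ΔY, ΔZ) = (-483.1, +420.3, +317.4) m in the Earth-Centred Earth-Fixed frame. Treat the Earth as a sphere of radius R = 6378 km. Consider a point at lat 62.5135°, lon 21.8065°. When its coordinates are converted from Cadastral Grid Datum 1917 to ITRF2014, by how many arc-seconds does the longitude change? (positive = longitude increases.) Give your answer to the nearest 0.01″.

Δλ = 39.92″

sin φ = 0.887120, cos φ = 0.461540, sin λ = 0.371473, cos λ = 0.928444.
East component: ΔE = −sin λ·ΔX + cos λ·ΔY = −(0.371473)(-483.1) + (0.928444)(420.3) = 569.68 m.
1° of latitude spans πR/180 = 111317 m; at latitude φ, 1° of longitude spans that × cos φ = 51377.3 m, so Δλ = 569.68 / 51377.3 × 3600 = 39.918″.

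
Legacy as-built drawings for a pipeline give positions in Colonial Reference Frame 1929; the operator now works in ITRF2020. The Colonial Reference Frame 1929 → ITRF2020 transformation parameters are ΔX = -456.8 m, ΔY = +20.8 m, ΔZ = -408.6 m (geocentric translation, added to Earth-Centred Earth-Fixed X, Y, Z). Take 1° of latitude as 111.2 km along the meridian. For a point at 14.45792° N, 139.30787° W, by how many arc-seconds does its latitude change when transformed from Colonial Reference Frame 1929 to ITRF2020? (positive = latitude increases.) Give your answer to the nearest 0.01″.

Δφ = -15.50″

sin φ = 0.249669, cos φ = 0.968331, sin λ = -0.651994, cos λ = -0.758224.
North component: ΔN = −sin φ cos λ·ΔX − sin φ sin λ·ΔY + cos φ·ΔZ = −(0.249669)(-0.758224)(-456.8) − (0.249669)(-0.651994)(20.8) + (0.968331)(-408.6) = -478.75 m.
1° of latitude spans 111200 m, so Δφ = -478.75 / 111200 × 3600 = -15.499″.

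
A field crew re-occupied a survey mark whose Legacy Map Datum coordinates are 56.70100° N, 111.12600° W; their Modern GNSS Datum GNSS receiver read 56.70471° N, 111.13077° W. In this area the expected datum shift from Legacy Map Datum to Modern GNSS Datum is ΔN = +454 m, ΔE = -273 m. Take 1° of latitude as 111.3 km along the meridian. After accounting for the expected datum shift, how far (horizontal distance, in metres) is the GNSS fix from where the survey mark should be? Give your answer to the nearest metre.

Observed coordinate differences: Δφ = +0.00371°, Δλ = -0.00477°.
Converting to metres (1° lat = 111300 m, cos φ = 0.549008): observed ΔN = 412.9 m, observed ΔE = -291.5 m.
Subtracting the expected shift leaves a residual of 412.9 − (454) = -41.1 m north and -291.5 − (-273) = -18.5 m east.
Residual distance = √((-41.1)² + (-18.5)²) = 45.0 m.

45 m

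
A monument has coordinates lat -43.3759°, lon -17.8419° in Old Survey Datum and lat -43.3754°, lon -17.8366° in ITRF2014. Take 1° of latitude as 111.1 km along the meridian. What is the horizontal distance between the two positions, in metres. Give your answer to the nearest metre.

432 m

Δφ = -43.3754° − -43.3759° = +0.0005°; Δλ = -17.8366° − -17.8419° = +0.0053°.
ΔN = Δφ × 111100 = 55.6 m; ΔE = Δλ × 111100 × cos(-43.3759°) = +0.0053 × 111100 × 0.726864 = 428.0 m.
Distance = √(ΔE² + ΔN²) = √(428.0² + 55.6²) = 431.6 m.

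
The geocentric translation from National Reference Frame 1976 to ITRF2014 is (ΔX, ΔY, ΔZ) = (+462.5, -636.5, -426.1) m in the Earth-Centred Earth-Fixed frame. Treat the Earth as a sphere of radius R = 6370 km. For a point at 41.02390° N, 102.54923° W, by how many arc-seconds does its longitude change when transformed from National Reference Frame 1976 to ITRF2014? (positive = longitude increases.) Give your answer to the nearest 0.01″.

sin φ = 0.656374, cos φ = 0.754436, sin λ = -0.976110, cos λ = -0.217278.
East component: ΔE = −sin λ·ΔX + cos λ·ΔY = −(-0.976110)(462.5) + (-0.217278)(-636.5) = 589.75 m.
1° of latitude spans πR/180 = 111177 m; at latitude φ, 1° of longitude spans that × cos φ = 83876.3 m, so Δλ = 589.75 / 83876.3 × 3600 = 25.312″.

Δλ = 25.31″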